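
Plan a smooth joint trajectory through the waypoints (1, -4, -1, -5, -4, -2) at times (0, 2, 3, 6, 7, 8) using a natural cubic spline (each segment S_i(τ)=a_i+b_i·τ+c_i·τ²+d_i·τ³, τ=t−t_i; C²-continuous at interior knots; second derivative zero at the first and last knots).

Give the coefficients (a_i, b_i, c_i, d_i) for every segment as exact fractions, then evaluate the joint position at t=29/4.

Δ: Δ0=-5/2, Δ1=3, Δ2=-4/3, Δ3=1, Δ4=2
row 1: diag=6, rhs=33; c'=1/6, d'=11/2
row 2: denom=8−1·1/6=47/6; d'=(-26−1·11/2)/(47/6)=-189/47
row 3: denom=8−3·18/47=322/47; d'=(14−3·-189/47)/(322/47)=175/46
row 4: denom=4−1·47/322=1241/322; d'=(6−1·175/46)/(1241/322)=707/1241
back: M4=707/1241
back: M3=175/46−47/322·707/1241=4618/1241
back: M2=-189/47−18/47·4618/1241=-6759/1241
back: M1=11/2−1/6·-6759/1241=7952/1241
M: M0=0, M1=7952/1241, M2=-6759/1241, M3=4618/1241, M4=707/1241, M5=0
seg 0: a=1, c=M0/2=0, d=(M1−M0)/(6·2)=1988/3723, b=Δ0−h0·(2M0+M1)/6=-34519/7446
seg 1: a=-4, c=M1/2=3976/1241, d=(M2−M1)/(6·1)=-14711/7446, b=Δ1−h1·(2M1+M2)/6=13193/7446
seg 2: a=-1, c=M2/2=-6759/2482, d=(M3−M2)/(6·3)=11377/22338, b=Δ2−h2·(2M2+M3)/6=8386/3723
seg 3: a=-5, c=M3/2=2309/1241, d=(M4−M3)/(6·1)=-3911/7446, b=Δ3−h3·(2M3+M4)/6=-2497/7446
seg 4: a=-4, c=M4/2=707/2482, d=(M5−M4)/(6·1)=-707/7446, b=Δ4−h4·(2M4+M5)/6=6739/3723
t_q=29/4 → seg 4, τ=1/4; S=-4+6739/3723·τ+707/2482·τ²+-707/7446·τ³=-560917/158848

  seg 0: a=1 b=-34519/7446 c=0 d=1988/3723
  seg 1: a=-4 b=13193/7446 c=3976/1241 d=-14711/7446
  seg 2: a=-1 b=8386/3723 c=-6759/2482 d=11377/22338
  seg 3: a=-5 b=-2497/7446 c=2309/1241 d=-3911/7446
  seg 4: a=-4 b=6739/3723 c=707/2482 d=-707/7446
S(29/4) = -560917/158848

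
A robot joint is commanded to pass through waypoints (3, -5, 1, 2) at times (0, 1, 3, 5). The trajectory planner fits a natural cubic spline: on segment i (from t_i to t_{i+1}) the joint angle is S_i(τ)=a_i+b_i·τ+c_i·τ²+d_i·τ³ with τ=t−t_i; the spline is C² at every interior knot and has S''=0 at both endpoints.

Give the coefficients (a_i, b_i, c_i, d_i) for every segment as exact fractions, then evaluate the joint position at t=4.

Δ: Δ0=-8, Δ1=3, Δ2=1/2
row 1: diag=6, rhs=66; c'=1/3, d'=11
row 2: denom=8−2·1/3=22/3; d'=(-15−2·11)/(22/3)=-111/22
back: M2=-111/22
back: M1=11−1/3·-111/22=279/22
M: M0=0, M1=279/22, M2=-111/22, M3=0
seg 0: a=3, c=M0/2=0, d=(M1−M0)/(6·1)=93/44, b=Δ0−h0·(2M0+M1)/6=-445/44
seg 1: a=-5, c=M1/2=279/44, d=(M2−M1)/(6·2)=-65/44, b=Δ1−h1·(2M1+M2)/6=-83/22
seg 2: a=1, c=M2/2=-111/44, d=(M3−M2)/(6·2)=37/88, b=Δ2−h2·(2M2+M3)/6=85/22
t_q=4 → seg 2, τ=1; S=1+85/22·τ+-111/44·τ²+37/88·τ³=243/88

  seg 0: a=3 b=-445/44 c=0 d=93/44
  seg 1: a=-5 b=-83/22 c=279/44 d=-65/44
  seg 2: a=1 b=85/22 c=-111/44 d=37/88
S(4) = 243/88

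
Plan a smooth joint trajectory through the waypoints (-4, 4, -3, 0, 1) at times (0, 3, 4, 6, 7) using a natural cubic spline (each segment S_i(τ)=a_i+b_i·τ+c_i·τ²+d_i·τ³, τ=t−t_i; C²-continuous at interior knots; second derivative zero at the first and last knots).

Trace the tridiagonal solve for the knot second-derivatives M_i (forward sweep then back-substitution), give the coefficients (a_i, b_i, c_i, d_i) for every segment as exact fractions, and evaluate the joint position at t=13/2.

  seg 0: a=-4 b=2626/375 c=0 d=-542/1125
  seg 1: a=4 b=-2252/375 c=-542/125 d=1253/375
  seg 2: a=-3 b=-349/75 c=711/125 d=-3917/3000
  seg 3: a=0 b=1823/750 c=-1073/500 d=1073/1500
S(13/2) = 3073/4000

Δ: Δ0=8/3, Δ1=-7, Δ2=3/2, Δ3=1
row 1: diag=8, rhs=-58; c'=1/8, d'=-29/4
row 2: denom=6−1·1/8=47/8; d'=(51−1·-29/4)/(47/8)=466/47
row 3: denom=6−2·16/47=250/47; d'=(-3−2·466/47)/(250/47)=-1073/250
back: M3=-1073/250
back: M2=466/47−16/47·-1073/250=1422/125
back: M1=-29/4−1/8·1422/125=-1084/125
M: M0=0, M1=-1084/125, M2=1422/125, M3=-1073/250, M4=0
seg 0: a=-4, c=M0/2=0, d=(M1−M0)/(6·3)=-542/1125, b=Δ0−h0·(2M0+M1)/6=2626/375
seg 1: a=4, c=M1/2=-542/125, d=(M2−M1)/(6·1)=1253/375, b=Δ1−h1·(2M1+M2)/6=-2252/375
seg 2: a=-3, c=M2/2=711/125, d=(M3−M2)/(6·2)=-3917/3000, b=Δ2−h2·(2M2+M3)/6=-349/75
seg 3: a=0, c=M3/2=-1073/500, d=(M4−M3)/(6·1)=1073/1500, b=Δ3−h3·(2M3+M4)/6=1823/750
t_q=13/2 → seg 3, τ=1/2; S=0+1823/750·τ+-1073/500·τ²+1073/1500·τ³=3073/4000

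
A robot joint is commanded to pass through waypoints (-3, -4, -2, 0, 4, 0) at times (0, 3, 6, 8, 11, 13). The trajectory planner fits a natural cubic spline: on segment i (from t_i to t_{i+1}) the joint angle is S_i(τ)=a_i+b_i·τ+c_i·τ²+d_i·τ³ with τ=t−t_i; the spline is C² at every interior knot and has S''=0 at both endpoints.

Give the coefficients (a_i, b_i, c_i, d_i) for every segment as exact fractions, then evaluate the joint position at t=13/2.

  seg 0: a=-3 b=-1928/3207 c=0 d=859/28863
  seg 1: a=-4 b=649/3207 c=859/3207 d=-1088/28863
  seg 2: a=-2 b=2539/3207 c=-229/3207 d=563/6414
  seg 3: a=0 b=1667/1069 c=1460/3207 d=-5105/28863
  seg 4: a=4 b=-518/1069 c=-1215/1069 d=405/2138
S(13/2) = -27555/17104

Δ: Δ0=-1/3, Δ1=2/3, Δ2=1, Δ3=4/3, Δ4=-2
row 1: diag=12, rhs=6; c'=1/4, d'=1/2
row 2: denom=10−3·1/4=37/4; d'=(2−3·1/2)/(37/4)=2/37
row 3: denom=10−2·8/37=354/37; d'=(2−2·2/37)/(354/37)=35/177
row 4: denom=10−3·37/118=1069/118; d'=(-20−3·35/177)/(1069/118)=-2430/1069
back: M4=-2430/1069
back: M3=35/177−37/118·-2430/1069=2920/3207
back: M2=2/37−8/37·2920/3207=-458/3207
back: M1=1/2−1/4·-458/3207=1718/3207
M: M0=0, M1=1718/3207, M2=-458/3207, M3=2920/3207, M4=-2430/1069, M5=0
seg 0: a=-3, c=M0/2=0, d=(M1−M0)/(6·3)=859/28863, b=Δ0−h0·(2M0+M1)/6=-1928/3207
seg 1: a=-4, c=M1/2=859/3207, d=(M2−M1)/(6·3)=-1088/28863, b=Δ1−h1·(2M1+M2)/6=649/3207
seg 2: a=-2, c=M2/2=-229/3207, d=(M3−M2)/(6·2)=563/6414, b=Δ2−h2·(2M2+M3)/6=2539/3207
seg 3: a=0, c=M3/2=1460/3207, d=(M4−M3)/(6·3)=-5105/28863, b=Δ3−h3·(2M3+M4)/6=1667/1069
seg 4: a=4, c=M4/2=-1215/1069, d=(M5−M4)/(6·2)=405/2138, b=Δ4−h4·(2M4+M5)/6=-518/1069
t_q=13/2 → seg 2, τ=1/2; S=-2+2539/3207·τ+-229/3207·τ²+563/6414·τ³=-27555/17104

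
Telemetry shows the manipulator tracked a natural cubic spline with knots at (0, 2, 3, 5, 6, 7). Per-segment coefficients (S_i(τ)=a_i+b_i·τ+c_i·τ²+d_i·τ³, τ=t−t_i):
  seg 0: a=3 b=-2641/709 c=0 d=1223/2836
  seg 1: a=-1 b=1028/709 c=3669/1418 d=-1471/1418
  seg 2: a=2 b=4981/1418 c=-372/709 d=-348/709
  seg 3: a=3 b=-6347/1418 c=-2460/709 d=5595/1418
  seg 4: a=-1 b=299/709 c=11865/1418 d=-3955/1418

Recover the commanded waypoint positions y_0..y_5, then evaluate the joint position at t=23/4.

y_0 = S_0(0) = a_0 = 3
y_1 = S_1(0) = a_1 = -1
y_2 = S_2(0) = a_2 = 2
y_3 = S_3(0) = a_3 = 3
y_4 = S_4(0) = a_4 = -1
y_5 = S_4(1) = 5
t_q=23/4 is in segment 3 (τ=3/4); S_3(τ)=-58455/90752

y_0=3 y_1=-1 y_2=2 y_3=3 y_4=-1 y_5=5
S(23/4) = -58455/90752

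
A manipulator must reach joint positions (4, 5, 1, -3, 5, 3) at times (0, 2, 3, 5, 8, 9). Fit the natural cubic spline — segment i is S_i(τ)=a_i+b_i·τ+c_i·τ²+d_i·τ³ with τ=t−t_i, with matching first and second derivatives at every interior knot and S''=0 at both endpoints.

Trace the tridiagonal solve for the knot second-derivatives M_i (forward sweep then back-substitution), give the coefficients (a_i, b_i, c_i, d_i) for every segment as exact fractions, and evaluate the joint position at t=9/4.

  seg 0: a=4 b=28627/13758 c=0 d=-5437/13758
  seg 1: a=5 b=-36617/13758 c=-5437/2293 d=14207/13758
  seg 2: a=1 b=-29620/6879 c=3333/4586 d=5863/27516
  seg 3: a=-3 b=7967/6879 c=4598/2293 d=-3445/6879
  seg 4: a=5 b=-2284/6879 c=-5737/2293 d=5737/6879
S(9/4) = 1233469/293504

Δ: Δ0=1/2, Δ1=-4, Δ2=-2, Δ3=8/3, Δ4=-2
row 1: diag=6, rhs=-27; c'=1/6, d'=-9/2
row 2: denom=6−1·1/6=35/6; d'=(12−1·-9/2)/(35/6)=99/35
row 3: denom=10−2·12/35=326/35; d'=(28−2·99/35)/(326/35)=391/163
row 4: denom=8−3·105/326=2293/326; d'=(-28−3·391/163)/(2293/326)=-11474/2293
back: M4=-11474/2293
back: M3=391/163−105/326·-11474/2293=9196/2293
back: M2=99/35−12/35·9196/2293=3333/2293
back: M1=-9/2−1/6·3333/2293=-10874/2293
M: M0=0, M1=-10874/2293, M2=3333/2293, M3=9196/2293, M4=-11474/2293, M5=0
seg 0: a=4, c=M0/2=0, d=(M1−M0)/(6·2)=-5437/13758, b=Δ0−h0·(2M0+M1)/6=28627/13758
seg 1: a=5, c=M1/2=-5437/2293, d=(M2−M1)/(6·1)=14207/13758, b=Δ1−h1·(2M1+M2)/6=-36617/13758
seg 2: a=1, c=M2/2=3333/4586, d=(M3−M2)/(6·2)=5863/27516, b=Δ2−h2·(2M2+M3)/6=-29620/6879
seg 3: a=-3, c=M3/2=4598/2293, d=(M4−M3)/(6·3)=-3445/6879, b=Δ3−h3·(2M3+M4)/6=7967/6879
seg 4: a=5, c=M4/2=-5737/2293, d=(M5−M4)/(6·1)=5737/6879, b=Δ4−h4·(2M4+M5)/6=-2284/6879
t_q=9/4 → seg 1, τ=1/4; S=5+-36617/13758·τ+-5437/2293·τ²+14207/13758·τ³=1233469/293504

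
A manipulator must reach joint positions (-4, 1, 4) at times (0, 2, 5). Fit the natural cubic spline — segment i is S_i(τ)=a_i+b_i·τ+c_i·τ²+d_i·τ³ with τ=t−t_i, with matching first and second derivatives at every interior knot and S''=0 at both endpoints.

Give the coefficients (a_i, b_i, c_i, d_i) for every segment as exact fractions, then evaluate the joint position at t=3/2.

Δ: Δ0=5/2, Δ1=1
row 1: diag=10, rhs=-9; c'=3/10, d'=-9/10
back: M1=-9/10
M: M0=0, M1=-9/10, M2=0
seg 0: a=-4, c=M0/2=0, d=(M1−M0)/(6·2)=-3/40, b=Δ0−h0·(2M0+M1)/6=14/5
seg 1: a=1, c=M1/2=-9/20, d=(M2−M1)/(6·3)=1/20, b=Δ1−h1·(2M1+M2)/6=19/10
t_q=3/2 → seg 0, τ=3/2; S=-4+14/5·τ+0·τ²+-3/40·τ³=-17/320

  seg 0: a=-4 b=14/5 c=0 d=-3/40
  seg 1: a=1 b=19/10 c=-9/20 d=1/20
S(3/2) = -17/320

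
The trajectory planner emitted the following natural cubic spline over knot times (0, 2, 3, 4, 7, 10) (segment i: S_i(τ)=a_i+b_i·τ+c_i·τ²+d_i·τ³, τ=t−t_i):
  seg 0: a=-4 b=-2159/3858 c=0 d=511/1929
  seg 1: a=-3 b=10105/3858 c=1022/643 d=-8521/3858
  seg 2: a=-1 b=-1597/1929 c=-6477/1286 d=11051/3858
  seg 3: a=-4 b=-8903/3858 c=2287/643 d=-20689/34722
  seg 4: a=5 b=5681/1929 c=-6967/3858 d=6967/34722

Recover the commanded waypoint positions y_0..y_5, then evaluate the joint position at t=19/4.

y_0 = S_0(0) = a_0 = -4
y_1 = S_1(0) = a_1 = -3
y_2 = S_2(0) = a_2 = -1
y_3 = S_3(0) = a_3 = -4
y_4 = S_4(0) = a_4 = 5
y_5 = S_4(3) = 3
t_q=19/4 is in segment 3 (τ=3/4); S_3(τ)=-327689/82304

y_0=-4 y_1=-3 y_2=-1 y_3=-4 y_4=5 y_5=3
S(19/4) = -327689/82304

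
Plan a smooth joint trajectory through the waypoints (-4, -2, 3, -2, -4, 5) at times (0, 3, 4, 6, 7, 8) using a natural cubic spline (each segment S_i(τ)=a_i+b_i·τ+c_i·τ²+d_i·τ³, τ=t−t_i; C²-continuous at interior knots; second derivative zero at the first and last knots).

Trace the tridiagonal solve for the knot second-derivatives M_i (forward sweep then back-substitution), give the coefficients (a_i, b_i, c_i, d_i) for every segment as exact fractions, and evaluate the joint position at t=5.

Δ: Δ0=2/3, Δ1=5, Δ2=-5/2, Δ3=-2, Δ4=9
row 1: diag=8, rhs=26; c'=1/8, d'=13/4
row 2: denom=6−1·1/8=47/8; d'=(-45−1·13/4)/(47/8)=-386/47
row 3: denom=6−2·16/47=250/47; d'=(3−2·-386/47)/(250/47)=913/250
row 4: denom=4−1·47/250=953/250; d'=(66−1·913/250)/(953/250)=15587/953
back: M4=15587/953
back: M3=913/250−47/250·15587/953=550/953
back: M2=-386/47−16/47·550/953=-8014/953
back: M1=13/4−1/8·-8014/953=4099/953
M: M0=0, M1=4099/953, M2=-8014/953, M3=550/953, M4=15587/953, M5=0
seg 0: a=-4, c=M0/2=0, d=(M1−M0)/(6·3)=4099/17154, b=Δ0−h0·(2M0+M1)/6=-8485/5718
seg 1: a=-2, c=M1/2=4099/1906, d=(M2−M1)/(6·1)=-12113/5718, b=Δ1−h1·(2M1+M2)/6=14203/2859
seg 2: a=3, c=M2/2=-4007/953, d=(M3−M2)/(6·2)=2141/2859, b=Δ2−h2·(2M2+M3)/6=16661/5718
seg 3: a=-2, c=M3/2=275/953, d=(M4−M3)/(6·1)=15037/5718, b=Δ3−h3·(2M3+M4)/6=-28123/5718
seg 4: a=-4, c=M4/2=15587/1906, d=(M5−M4)/(6·1)=-15587/5718, b=Δ4−h4·(2M4+M5)/6=10144/2859
t_q=5 → seg 2, τ=1; S=3+16661/5718·τ+-4007/953·τ²+2141/2859·τ³=4685/1906

  seg 0: a=-4 b=-8485/5718 c=0 d=4099/17154
  seg 1: a=-2 b=14203/2859 c=4099/1906 d=-12113/5718
  seg 2: a=3 b=16661/5718 c=-4007/953 d=2141/2859
  seg 3: a=-2 b=-28123/5718 c=275/953 d=15037/5718
  seg 4: a=-4 b=10144/2859 c=15587/1906 d=-15587/5718
S(5) = 4685/1906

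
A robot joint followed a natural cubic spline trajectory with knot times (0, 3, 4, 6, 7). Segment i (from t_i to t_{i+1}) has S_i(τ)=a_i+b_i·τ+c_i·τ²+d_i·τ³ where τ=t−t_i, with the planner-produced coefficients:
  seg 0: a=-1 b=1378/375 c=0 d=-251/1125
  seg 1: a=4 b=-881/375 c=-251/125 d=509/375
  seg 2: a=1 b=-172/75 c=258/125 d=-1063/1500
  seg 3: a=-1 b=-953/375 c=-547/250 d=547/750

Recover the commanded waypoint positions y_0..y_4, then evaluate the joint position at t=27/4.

y_0 = S_0(0) = a_0 = -1
y_1 = S_1(0) = a_1 = 4
y_2 = S_2(0) = a_2 = 1
y_3 = S_3(0) = a_3 = -1
y_4 = S_3(1) = -5
t_q=27/4 is in segment 3 (τ=3/4); S_3(τ)=-12253/3200

y_0=-1 y_1=4 y_2=1 y_3=-1 y_4=-5
S(27/4) = -12253/3200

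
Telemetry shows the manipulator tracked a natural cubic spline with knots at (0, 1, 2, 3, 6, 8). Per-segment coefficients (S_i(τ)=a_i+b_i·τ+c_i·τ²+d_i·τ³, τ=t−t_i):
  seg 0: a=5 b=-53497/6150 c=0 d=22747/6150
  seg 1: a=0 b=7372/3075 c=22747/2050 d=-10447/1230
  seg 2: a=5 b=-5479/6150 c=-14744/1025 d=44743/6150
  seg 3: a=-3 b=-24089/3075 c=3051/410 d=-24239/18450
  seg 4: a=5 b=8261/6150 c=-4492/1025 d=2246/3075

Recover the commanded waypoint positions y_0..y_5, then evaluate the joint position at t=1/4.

y_0=5 y_1=0 y_2=5 y_3=-3 y_4=5 y_5=-4
S(1/4) = 75653/26240

y_0 = S_0(0) = a_0 = 5
y_1 = S_1(0) = a_1 = 0
y_2 = S_2(0) = a_2 = 5
y_3 = S_3(0) = a_3 = -3
y_4 = S_4(0) = a_4 = 5
y_5 = S_4(2) = -4
t_q=1/4 is in segment 0 (τ=1/4); S_0(τ)=75653/26240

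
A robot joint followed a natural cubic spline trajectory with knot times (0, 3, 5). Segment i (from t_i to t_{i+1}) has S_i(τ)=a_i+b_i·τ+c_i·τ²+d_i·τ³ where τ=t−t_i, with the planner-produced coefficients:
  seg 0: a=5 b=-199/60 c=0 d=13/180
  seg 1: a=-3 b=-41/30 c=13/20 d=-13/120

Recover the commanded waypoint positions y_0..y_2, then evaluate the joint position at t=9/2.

y_0=5 y_1=-3 y_2=-4
S(9/2) = -253/64

y_0 = S_0(0) = a_0 = 5
y_1 = S_1(0) = a_1 = -3
y_2 = S_1(2) = -4
t_q=9/2 is in segment 1 (τ=3/2); S_1(τ)=-253/64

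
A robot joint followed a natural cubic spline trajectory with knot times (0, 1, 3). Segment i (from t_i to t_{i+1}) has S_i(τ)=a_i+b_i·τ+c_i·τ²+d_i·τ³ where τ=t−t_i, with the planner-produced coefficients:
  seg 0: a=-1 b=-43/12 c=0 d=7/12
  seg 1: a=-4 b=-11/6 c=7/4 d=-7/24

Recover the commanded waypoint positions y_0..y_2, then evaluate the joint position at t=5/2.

y_0 = S_0(0) = a_0 = -1
y_1 = S_1(0) = a_1 = -4
y_2 = S_1(2) = -3
t_q=5/2 is in segment 1 (τ=3/2); S_1(τ)=-243/64

y_0=-1 y_1=-4 y_2=-3
S(5/2) = -243/64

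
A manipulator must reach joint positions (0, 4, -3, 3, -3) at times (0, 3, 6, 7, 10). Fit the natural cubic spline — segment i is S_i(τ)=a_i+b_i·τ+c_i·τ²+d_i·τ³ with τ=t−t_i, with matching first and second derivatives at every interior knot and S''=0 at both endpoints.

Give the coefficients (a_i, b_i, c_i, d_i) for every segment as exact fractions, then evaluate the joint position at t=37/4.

  seg 0: a=0 b=253/76 c=0 d=-455/2052
  seg 1: a=4 b=-101/38 c=-455/228 d=1439/2052
  seg 2: a=-3 b=327/76 c=82/19 d=-199/76
  seg 3: a=3 b=193/38 c=-269/76 d=269/684
S(37/4) = 4809/4864

Δ: Δ0=4/3, Δ1=-7/3, Δ2=6, Δ3=-2
row 1: diag=12, rhs=-22; c'=1/4, d'=-11/6
row 2: denom=8−3·1/4=29/4; d'=(50−3·-11/6)/(29/4)=222/29
row 3: denom=8−1·4/29=228/29; d'=(-48−1·222/29)/(228/29)=-269/38
back: M3=-269/38
back: M2=222/29−4/29·-269/38=164/19
back: M1=-11/6−1/4·164/19=-455/114
M: M0=0, M1=-455/114, M2=164/19, M3=-269/38, M4=0
seg 0: a=0, c=M0/2=0, d=(M1−M0)/(6·3)=-455/2052, b=Δ0−h0·(2M0+M1)/6=253/76
seg 1: a=4, c=M1/2=-455/228, d=(M2−M1)/(6·3)=1439/2052, b=Δ1−h1·(2M1+M2)/6=-101/38
seg 2: a=-3, c=M2/2=82/19, d=(M3−M2)/(6·1)=-199/76, b=Δ2−h2·(2M2+M3)/6=327/76
seg 3: a=3, c=M3/2=-269/76, d=(M4−M3)/(6·3)=269/684, b=Δ3−h3·(2M3+M4)/6=193/38
t_q=37/4 → seg 3, τ=9/4; S=3+193/38·τ+-269/76·τ²+269/684·τ³=4809/4864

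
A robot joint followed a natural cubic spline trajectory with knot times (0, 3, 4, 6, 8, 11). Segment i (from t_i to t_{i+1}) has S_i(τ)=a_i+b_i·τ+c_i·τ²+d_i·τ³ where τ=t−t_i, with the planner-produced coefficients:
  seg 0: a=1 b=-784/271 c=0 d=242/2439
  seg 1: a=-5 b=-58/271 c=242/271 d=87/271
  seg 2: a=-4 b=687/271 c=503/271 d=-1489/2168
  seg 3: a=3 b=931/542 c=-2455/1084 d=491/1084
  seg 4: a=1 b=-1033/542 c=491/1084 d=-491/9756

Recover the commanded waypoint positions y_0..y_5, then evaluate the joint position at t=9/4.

y_0=1 y_1=-5 y_2=-4 y_3=3 y_4=1 y_5=-2
S(9/4) = -37975/8672

y_0 = S_0(0) = a_0 = 1
y_1 = S_1(0) = a_1 = -5
y_2 = S_2(0) = a_2 = -4
y_3 = S_3(0) = a_3 = 3
y_4 = S_4(0) = a_4 = 1
y_5 = S_4(3) = -2
t_q=9/4 is in segment 0 (τ=9/4); S_0(τ)=-37975/8672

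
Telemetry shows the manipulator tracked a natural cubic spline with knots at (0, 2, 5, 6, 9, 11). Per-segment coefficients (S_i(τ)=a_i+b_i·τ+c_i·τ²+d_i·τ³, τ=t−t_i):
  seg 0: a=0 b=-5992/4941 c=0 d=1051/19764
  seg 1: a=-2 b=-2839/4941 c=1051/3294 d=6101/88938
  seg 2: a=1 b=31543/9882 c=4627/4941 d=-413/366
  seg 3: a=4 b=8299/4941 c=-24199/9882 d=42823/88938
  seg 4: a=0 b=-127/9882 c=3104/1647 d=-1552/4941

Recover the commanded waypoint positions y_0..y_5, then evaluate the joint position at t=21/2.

y_0=0 y_1=-2 y_2=1 y_3=4 y_4=0 y_5=5
S(21/2) = 20825/6588

y_0 = S_0(0) = a_0 = 0
y_1 = S_1(0) = a_1 = -2
y_2 = S_2(0) = a_2 = 1
y_3 = S_3(0) = a_3 = 4
y_4 = S_4(0) = a_4 = 0
y_5 = S_4(2) = 5
t_q=21/2 is in segment 4 (τ=3/2); S_4(τ)=20825/6588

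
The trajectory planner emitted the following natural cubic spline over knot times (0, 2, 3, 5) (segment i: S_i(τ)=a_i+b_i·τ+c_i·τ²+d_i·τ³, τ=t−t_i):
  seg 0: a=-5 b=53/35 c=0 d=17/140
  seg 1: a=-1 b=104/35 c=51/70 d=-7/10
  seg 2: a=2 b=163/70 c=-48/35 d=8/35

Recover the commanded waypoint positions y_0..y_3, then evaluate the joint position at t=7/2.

y_0 = S_0(0) = a_0 = -5
y_1 = S_1(0) = a_1 = -1
y_2 = S_2(0) = a_2 = 2
y_3 = S_2(2) = 3
t_q=7/2 is in segment 2 (τ=1/2); S_2(τ)=57/20

y_0=-5 y_1=-1 y_2=2 y_3=3
S(7/2) = 57/20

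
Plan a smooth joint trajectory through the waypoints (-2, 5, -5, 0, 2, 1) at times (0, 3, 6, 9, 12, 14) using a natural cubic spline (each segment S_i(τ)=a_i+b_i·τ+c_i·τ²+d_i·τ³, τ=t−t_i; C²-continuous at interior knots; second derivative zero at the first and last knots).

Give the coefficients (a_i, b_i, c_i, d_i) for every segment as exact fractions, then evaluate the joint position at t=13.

Δ: Δ0=7/3, Δ1=-10/3, Δ2=5/3, Δ3=2/3, Δ4=-1/2
row 1: diag=12, rhs=-34; c'=1/4, d'=-17/6
row 2: denom=12−3·1/4=45/4; d'=(30−3·-17/6)/(45/4)=154/45
row 3: denom=12−3·4/15=56/5; d'=(-6−3·154/45)/(56/5)=-61/42
row 4: denom=10−3·15/56=515/56; d'=(-7−3·-61/42)/(515/56)=-148/515
back: M4=-148/515
back: M3=-61/42−15/56·-148/515=-425/309
back: M2=154/45−4/15·-425/309=5854/1545
back: M1=-17/6−1/4·5854/1545=-1947/515
M: M0=0, M1=-1947/515, M2=5854/1545, M3=-425/309, M4=-148/515, M5=0
seg 0: a=-2, c=M0/2=0, d=(M1−M0)/(6·3)=-649/3090, b=Δ0−h0·(2M0+M1)/6=13051/3090
seg 1: a=5, c=M1/2=-1947/1030, d=(M2−M1)/(6·3)=2339/5562, b=Δ1−h1·(2M1+M2)/6=-2236/1545
seg 2: a=-5, c=M2/2=2927/1545, d=(M3−M2)/(6·3)=-7979/27810, b=Δ2−h2·(2M2+M3)/6=-4433/3090
seg 3: a=0, c=M3/2=-425/618, d=(M4−M3)/(6·3)=1681/27810, b=Δ3−h3·(2M3+M4)/6=3377/1545
seg 4: a=2, c=M4/2=-74/515, d=(M5−M4)/(6·2)=37/1545, b=Δ4−h4·(2M4+M5)/6=-953/3090
t_q=13 → seg 4, τ=1; S=2+-953/3090·τ+-74/515·τ²+37/1545·τ³=1619/1030

  seg 0: a=-2 b=13051/3090 c=0 d=-649/3090
  seg 1: a=5 b=-2236/1545 c=-1947/1030 d=2339/5562
  seg 2: a=-5 b=-4433/3090 c=2927/1545 d=-7979/27810
  seg 3: a=0 b=3377/1545 c=-425/618 d=1681/27810
  seg 4: a=2 b=-953/3090 c=-74/515 d=37/1545
S(13) = 1619/1030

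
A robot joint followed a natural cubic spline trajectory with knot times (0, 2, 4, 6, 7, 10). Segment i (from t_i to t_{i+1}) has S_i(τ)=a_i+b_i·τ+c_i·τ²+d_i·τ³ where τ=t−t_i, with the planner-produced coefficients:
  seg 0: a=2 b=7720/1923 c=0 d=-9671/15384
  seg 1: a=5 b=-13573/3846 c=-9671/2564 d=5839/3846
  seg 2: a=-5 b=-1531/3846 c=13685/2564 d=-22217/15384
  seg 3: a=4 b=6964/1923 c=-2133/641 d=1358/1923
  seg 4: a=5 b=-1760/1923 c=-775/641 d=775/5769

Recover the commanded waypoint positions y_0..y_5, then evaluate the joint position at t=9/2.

y_0=2 y_1=5 y_2=-5 y_3=4 y_4=5 y_5=-5
S(9/2) = -165951/41024

y_0 = S_0(0) = a_0 = 2
y_1 = S_1(0) = a_1 = 5
y_2 = S_2(0) = a_2 = -5
y_3 = S_3(0) = a_3 = 4
y_4 = S_4(0) = a_4 = 5
y_5 = S_4(3) = -5
t_q=9/2 is in segment 2 (τ=1/2); S_2(τ)=-165951/41024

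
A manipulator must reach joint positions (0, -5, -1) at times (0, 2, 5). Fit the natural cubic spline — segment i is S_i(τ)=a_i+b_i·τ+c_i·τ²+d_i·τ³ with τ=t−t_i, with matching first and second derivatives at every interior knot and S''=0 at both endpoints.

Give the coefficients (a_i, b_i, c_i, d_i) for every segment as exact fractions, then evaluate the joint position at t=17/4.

Δ: Δ0=-5/2, Δ1=4/3
row 1: diag=10, rhs=23; c'=3/10, d'=23/10
back: M1=23/10
M: M0=0, M1=23/10, M2=0
seg 0: a=0, c=M0/2=0, d=(M1−M0)/(6·2)=23/120, b=Δ0−h0·(2M0+M1)/6=-49/15
seg 1: a=-5, c=M1/2=23/20, d=(M2−M1)/(6·3)=-23/180, b=Δ1−h1·(2M1+M2)/6=-29/30
t_q=17/4 → seg 1, τ=9/4; S=-5+-29/30·τ+23/20·τ²+-23/180·τ³=-719/256

  seg 0: a=0 b=-49/15 c=0 d=23/120
  seg 1: a=-5 b=-29/30 c=23/20 d=-23/180
S(17/4) = -719/256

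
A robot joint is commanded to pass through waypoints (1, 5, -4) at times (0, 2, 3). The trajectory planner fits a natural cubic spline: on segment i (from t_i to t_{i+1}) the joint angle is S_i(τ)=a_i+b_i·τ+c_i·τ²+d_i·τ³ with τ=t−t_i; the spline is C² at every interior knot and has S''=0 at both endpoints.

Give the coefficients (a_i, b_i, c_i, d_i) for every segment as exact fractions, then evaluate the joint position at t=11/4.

  seg 0: a=1 b=17/3 c=0 d=-11/12
  seg 1: a=5 b=-16/3 c=-11/2 d=11/6
S(11/4) = -169/128

Δ: Δ0=2, Δ1=-9
row 1: diag=6, rhs=-66; c'=1/6, d'=-11
back: M1=-11
M: M0=0, M1=-11, M2=0
seg 0: a=1, c=M0/2=0, d=(M1−M0)/(6·2)=-11/12, b=Δ0−h0·(2M0+M1)/6=17/3
seg 1: a=5, c=M1/2=-11/2, d=(M2−M1)/(6·1)=11/6, b=Δ1−h1·(2M1+M2)/6=-16/3
t_q=11/4 → seg 1, τ=3/4; S=5+-16/3·τ+-11/2·τ²+11/6·τ³=-169/128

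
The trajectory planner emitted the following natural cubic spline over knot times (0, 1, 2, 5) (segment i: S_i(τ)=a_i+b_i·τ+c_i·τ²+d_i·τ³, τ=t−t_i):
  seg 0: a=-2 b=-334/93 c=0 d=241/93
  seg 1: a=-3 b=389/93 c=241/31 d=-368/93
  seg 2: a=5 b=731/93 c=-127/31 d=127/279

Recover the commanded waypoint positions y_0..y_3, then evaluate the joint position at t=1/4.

y_0=-2 y_1=-3 y_2=5 y_3=4
S(1/4) = -5669/1984

y_0 = S_0(0) = a_0 = -2
y_1 = S_1(0) = a_1 = -3
y_2 = S_2(0) = a_2 = 5
y_3 = S_2(3) = 4
t_q=1/4 is in segment 0 (τ=1/4); S_0(τ)=-5669/1984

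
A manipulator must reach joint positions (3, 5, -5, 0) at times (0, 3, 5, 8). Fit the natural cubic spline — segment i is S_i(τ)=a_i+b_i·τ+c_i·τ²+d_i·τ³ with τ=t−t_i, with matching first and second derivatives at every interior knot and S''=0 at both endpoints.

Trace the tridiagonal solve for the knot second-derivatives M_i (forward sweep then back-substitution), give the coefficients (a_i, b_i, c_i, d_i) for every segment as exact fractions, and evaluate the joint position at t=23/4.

  seg 0: a=3 b=137/48 c=0 d=-35/144
  seg 1: a=5 b=-89/24 c=-35/16 d=37/48
  seg 2: a=-5 b=-77/24 c=39/16 d=-13/48
S(23/4) = -6297/1024

Δ: Δ0=2/3, Δ1=-5, Δ2=5/3
row 1: diag=10, rhs=-34; c'=1/5, d'=-17/5
row 2: denom=10−2·1/5=48/5; d'=(40−2·-17/5)/(48/5)=39/8
back: M2=39/8
back: M1=-17/5−1/5·39/8=-35/8
M: M0=0, M1=-35/8, M2=39/8, M3=0
seg 0: a=3, c=M0/2=0, d=(M1−M0)/(6·3)=-35/144, b=Δ0−h0·(2M0+M1)/6=137/48
seg 1: a=5, c=M1/2=-35/16, d=(M2−M1)/(6·2)=37/48, b=Δ1−h1·(2M1+M2)/6=-89/24
seg 2: a=-5, c=M2/2=39/16, d=(M3−M2)/(6·3)=-13/48, b=Δ2−h2·(2M2+M3)/6=-77/24
t_q=23/4 → seg 2, τ=3/4; S=-5+-77/24·τ+39/16·τ²+-13/48·τ³=-6297/1024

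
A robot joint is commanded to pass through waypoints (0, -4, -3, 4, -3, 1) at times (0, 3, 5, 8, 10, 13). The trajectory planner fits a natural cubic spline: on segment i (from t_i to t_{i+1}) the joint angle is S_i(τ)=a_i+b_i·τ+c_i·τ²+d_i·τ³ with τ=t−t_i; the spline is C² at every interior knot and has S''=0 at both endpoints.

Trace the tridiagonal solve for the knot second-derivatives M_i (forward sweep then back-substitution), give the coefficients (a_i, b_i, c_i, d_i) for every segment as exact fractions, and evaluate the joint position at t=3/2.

  seg 0: a=0 b=-4531/2772 c=0 d=835/24948
  seg 1: a=-4 b=-1013/1386 c=835/2772 d=871/5544
  seg 2: a=-3 b=545/231 c=862/693 d=-124/297
  seg 3: a=4 b=-335/231 c=-1742/693 d=4127/5544
  seg 4: a=-3 b=-3565/1386 c=5413/2772 d=-5413/24948
S(3/2) = -5763/2464

Δ: Δ0=-4/3, Δ1=1/2, Δ2=7/3, Δ3=-7/2, Δ4=4/3
row 1: diag=10, rhs=11; c'=1/5, d'=11/10
row 2: denom=10−2·1/5=48/5; d'=(11−2·11/10)/(48/5)=11/12
row 3: denom=10−3·5/16=145/16; d'=(-35−3·11/12)/(145/16)=-604/145
row 4: denom=10−2·32/145=1386/145; d'=(29−2·-604/145)/(1386/145)=5413/1386
back: M4=5413/1386
back: M3=-604/145−32/145·5413/1386=-3484/693
back: M2=11/12−5/16·-3484/693=1724/693
back: M1=11/10−1/5·1724/693=835/1386
M: M0=0, M1=835/1386, M2=1724/693, M3=-3484/693, M4=5413/1386, M5=0
seg 0: a=0, c=M0/2=0, d=(M1−M0)/(6·3)=835/24948, b=Δ0−h0·(2M0+M1)/6=-4531/2772
seg 1: a=-4, c=M1/2=835/2772, d=(M2−M1)/(6·2)=871/5544, b=Δ1−h1·(2M1+M2)/6=-1013/1386
seg 2: a=-3, c=M2/2=862/693, d=(M3−M2)/(6·3)=-124/297, b=Δ2−h2·(2M2+M3)/6=545/231
seg 3: a=4, c=M3/2=-1742/693, d=(M4−M3)/(6·2)=4127/5544, b=Δ3−h3·(2M3+M4)/6=-335/231
seg 4: a=-3, c=M4/2=5413/2772, d=(M5−M4)/(6·3)=-5413/24948, b=Δ4−h4·(2M4+M5)/6=-3565/1386
t_q=3/2 → seg 0, τ=3/2; S=0+-4531/2772·τ+0·τ²+835/24948·τ³=-5763/2464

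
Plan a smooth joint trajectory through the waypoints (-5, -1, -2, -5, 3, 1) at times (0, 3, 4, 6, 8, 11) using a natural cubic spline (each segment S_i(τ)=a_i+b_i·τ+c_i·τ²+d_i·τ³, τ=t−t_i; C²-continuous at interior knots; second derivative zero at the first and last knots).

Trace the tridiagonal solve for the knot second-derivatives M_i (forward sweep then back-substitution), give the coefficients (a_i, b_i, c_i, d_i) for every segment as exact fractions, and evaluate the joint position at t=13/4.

  seg 0: a=-5 b=1687/813 c=0 d=-67/813
  seg 1: a=-1 b=-122/813 c=-201/271 d=-88/813
  seg 2: a=-2 b=-1592/813 c=-289/271 d=4213/6504
  seg 3: a=-5 b=2519/1626 c=3057/1084 d=-2593/3252
  seg 4: a=3 b=5303/1626 c=-2129/1084 d=2129/9756
S(13/4) = -4707/4336

Δ: Δ0=4/3, Δ1=-1, Δ2=-3/2, Δ3=4, Δ4=-2/3
row 1: diag=8, rhs=-14; c'=1/8, d'=-7/4
row 2: denom=6−1·1/8=47/8; d'=(-3−1·-7/4)/(47/8)=-10/47
row 3: denom=8−2·16/47=344/47; d'=(33−2·-10/47)/(344/47)=1571/344
row 4: denom=10−2·47/172=813/86; d'=(-28−2·1571/344)/(813/86)=-2129/542
back: M4=-2129/542
back: M3=1571/344−47/172·-2129/542=3057/542
back: M2=-10/47−16/47·3057/542=-578/271
back: M1=-7/4−1/8·-578/271=-402/271
M: M0=0, M1=-402/271, M2=-578/271, M3=3057/542, M4=-2129/542, M5=0
seg 0: a=-5, c=M0/2=0, d=(M1−M0)/(6·3)=-67/813, b=Δ0−h0·(2M0+M1)/6=1687/813
seg 1: a=-1, c=M1/2=-201/271, d=(M2−M1)/(6·1)=-88/813, b=Δ1−h1·(2M1+M2)/6=-122/813
seg 2: a=-2, c=M2/2=-289/271, d=(M3−M2)/(6·2)=4213/6504, b=Δ2−h2·(2M2+M3)/6=-1592/813
seg 3: a=-5, c=M3/2=3057/1084, d=(M4−M3)/(6·2)=-2593/3252, b=Δ3−h3·(2M3+M4)/6=2519/1626
seg 4: a=3, c=M4/2=-2129/1084, d=(M5−M4)/(6·3)=2129/9756, b=Δ4−h4·(2M4+M5)/6=5303/1626
t_q=13/4 → seg 1, τ=1/4; S=-1+-122/813·τ+-201/271·τ²+-88/813·τ³=-4707/4336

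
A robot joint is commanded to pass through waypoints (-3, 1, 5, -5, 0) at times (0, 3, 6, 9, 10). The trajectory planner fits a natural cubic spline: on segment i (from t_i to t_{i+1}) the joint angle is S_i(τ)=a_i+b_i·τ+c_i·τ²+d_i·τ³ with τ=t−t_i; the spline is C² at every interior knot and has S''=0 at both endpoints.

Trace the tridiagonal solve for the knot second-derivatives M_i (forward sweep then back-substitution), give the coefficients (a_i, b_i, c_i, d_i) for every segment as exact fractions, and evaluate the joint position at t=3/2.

  seg 0: a=-3 b=245/324 c=0 d=187/2916
  seg 1: a=1 b=403/162 c=187/324 d=-935/2916
  seg 2: a=5 b=-877/324 c=-187/81 d=2041/2916
  seg 3: a=-5 b=379/162 c=431/108 d=-431/324
S(3/2) = -475/288

Δ: Δ0=4/3, Δ1=4/3, Δ2=-10/3, Δ3=5
row 1: diag=12, rhs=0; c'=1/4, d'=0
row 2: denom=12−3·1/4=45/4; d'=(-28−3·0)/(45/4)=-112/45
row 3: denom=8−3·4/15=36/5; d'=(50−3·-112/45)/(36/5)=431/54
back: M3=431/54
back: M2=-112/45−4/15·431/54=-374/81
back: M1=0−1/4·-374/81=187/162
M: M0=0, M1=187/162, M2=-374/81, M3=431/54, M4=0
seg 0: a=-3, c=M0/2=0, d=(M1−M0)/(6·3)=187/2916, b=Δ0−h0·(2M0+M1)/6=245/324
seg 1: a=1, c=M1/2=187/324, d=(M2−M1)/(6·3)=-935/2916, b=Δ1−h1·(2M1+M2)/6=403/162
seg 2: a=5, c=M2/2=-187/81, d=(M3−M2)/(6·3)=2041/2916, b=Δ2−h2·(2M2+M3)/6=-877/324
seg 3: a=-5, c=M3/2=431/108, d=(M4−M3)/(6·1)=-431/324, b=Δ3−h3·(2M3+M4)/6=379/162
t_q=3/2 → seg 0, τ=3/2; S=-3+245/324·τ+0·τ²+187/2916·τ³=-475/288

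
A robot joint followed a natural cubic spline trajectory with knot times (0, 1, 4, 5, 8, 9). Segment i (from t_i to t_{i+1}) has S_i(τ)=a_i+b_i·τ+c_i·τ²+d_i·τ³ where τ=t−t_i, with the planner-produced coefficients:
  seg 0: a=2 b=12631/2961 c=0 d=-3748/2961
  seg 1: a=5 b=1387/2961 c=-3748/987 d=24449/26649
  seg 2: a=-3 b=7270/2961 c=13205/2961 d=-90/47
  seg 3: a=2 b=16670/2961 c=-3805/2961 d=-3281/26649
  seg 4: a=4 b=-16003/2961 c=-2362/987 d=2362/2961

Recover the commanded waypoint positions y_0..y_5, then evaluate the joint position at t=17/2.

y_0=2 y_1=5 y_2=-3 y_3=2 y_4=4 y_5=-3
S(17/2) = 3155/3948

y_0 = S_0(0) = a_0 = 2
y_1 = S_1(0) = a_1 = 5
y_2 = S_2(0) = a_2 = -3
y_3 = S_3(0) = a_3 = 2
y_4 = S_4(0) = a_4 = 4
y_5 = S_4(1) = -3
t_q=17/2 is in segment 4 (τ=1/2); S_4(τ)=3155/3948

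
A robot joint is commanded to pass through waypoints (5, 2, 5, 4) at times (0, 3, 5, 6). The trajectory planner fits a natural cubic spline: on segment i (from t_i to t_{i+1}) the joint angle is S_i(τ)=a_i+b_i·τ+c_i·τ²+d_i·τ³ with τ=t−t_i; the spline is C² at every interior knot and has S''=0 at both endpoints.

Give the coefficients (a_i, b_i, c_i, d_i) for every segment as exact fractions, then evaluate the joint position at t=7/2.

  seg 0: a=5 b=-29/14 c=0 d=5/42
  seg 1: a=2 b=8/7 c=15/14 d=-25/56
  seg 2: a=5 b=1/14 c=-45/28 d=15/28
S(7/2) = 1247/448

Δ: Δ0=-1, Δ1=3/2, Δ2=-1
row 1: diag=10, rhs=15; c'=1/5, d'=3/2
row 2: denom=6−2·1/5=28/5; d'=(-15−2·3/2)/(28/5)=-45/14
back: M2=-45/14
back: M1=3/2−1/5·-45/14=15/7
M: M0=0, M1=15/7, M2=-45/14, M3=0
seg 0: a=5, c=M0/2=0, d=(M1−M0)/(6·3)=5/42, b=Δ0−h0·(2M0+M1)/6=-29/14
seg 1: a=2, c=M1/2=15/14, d=(M2−M1)/(6·2)=-25/56, b=Δ1−h1·(2M1+M2)/6=8/7
seg 2: a=5, c=M2/2=-45/28, d=(M3−M2)/(6·1)=15/28, b=Δ2−h2·(2M2+M3)/6=1/14
t_q=7/2 → seg 1, τ=1/2; S=2+8/7·τ+15/14·τ²+-25/56·τ³=1247/448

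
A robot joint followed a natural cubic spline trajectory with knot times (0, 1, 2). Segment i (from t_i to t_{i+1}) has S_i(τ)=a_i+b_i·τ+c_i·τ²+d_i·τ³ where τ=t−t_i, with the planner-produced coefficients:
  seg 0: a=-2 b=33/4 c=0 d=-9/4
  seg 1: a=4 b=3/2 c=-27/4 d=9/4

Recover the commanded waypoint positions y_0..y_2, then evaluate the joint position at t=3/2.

y_0 = S_0(0) = a_0 = -2
y_1 = S_1(0) = a_1 = 4
y_2 = S_1(1) = 1
t_q=3/2 is in segment 1 (τ=1/2); S_1(τ)=107/32

y_0=-2 y_1=4 y_2=1
S(3/2) = 107/32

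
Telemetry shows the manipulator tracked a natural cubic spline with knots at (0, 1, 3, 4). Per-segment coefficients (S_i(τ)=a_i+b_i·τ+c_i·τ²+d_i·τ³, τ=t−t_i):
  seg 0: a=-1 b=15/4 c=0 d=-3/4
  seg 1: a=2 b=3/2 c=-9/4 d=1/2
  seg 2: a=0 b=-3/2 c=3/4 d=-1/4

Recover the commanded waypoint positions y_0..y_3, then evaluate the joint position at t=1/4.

y_0=-1 y_1=2 y_2=0 y_3=-1
S(1/4) = -19/256

y_0 = S_0(0) = a_0 = -1
y_1 = S_1(0) = a_1 = 2
y_2 = S_2(0) = a_2 = 0
y_3 = S_2(1) = -1
t_q=1/4 is in segment 0 (τ=1/4); S_0(τ)=-19/256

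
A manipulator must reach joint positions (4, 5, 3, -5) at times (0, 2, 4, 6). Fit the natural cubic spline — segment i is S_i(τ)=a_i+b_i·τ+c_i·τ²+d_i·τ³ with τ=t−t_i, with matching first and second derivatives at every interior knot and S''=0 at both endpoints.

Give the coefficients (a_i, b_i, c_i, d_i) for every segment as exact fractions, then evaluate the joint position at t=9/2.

Δ: Δ0=1/2, Δ1=-1, Δ2=-4
row 1: diag=8, rhs=-9; c'=1/4, d'=-9/8
row 2: denom=8−2·1/4=15/2; d'=(-18−2·-9/8)/(15/2)=-21/10
back: M2=-21/10
back: M1=-9/8−1/4·-21/10=-3/5
M: M0=0, M1=-3/5, M2=-21/10, M3=0
seg 0: a=4, c=M0/2=0, d=(M1−M0)/(6·2)=-1/20, b=Δ0−h0·(2M0+M1)/6=7/10
seg 1: a=5, c=M1/2=-3/10, d=(M2−M1)/(6·2)=-1/8, b=Δ1−h1·(2M1+M2)/6=1/10
seg 2: a=3, c=M2/2=-21/20, d=(M3−M2)/(6·2)=7/40, b=Δ2−h2·(2M2+M3)/6=-13/5
t_q=9/2 → seg 2, τ=1/2; S=3+-13/5·τ+-21/20·τ²+7/40·τ³=467/320

  seg 0: a=4 b=7/10 c=0 d=-1/20
  seg 1: a=5 b=1/10 c=-3/10 d=-1/8
  seg 2: a=3 b=-13/5 c=-21/20 d=7/40
S(9/2) = 467/320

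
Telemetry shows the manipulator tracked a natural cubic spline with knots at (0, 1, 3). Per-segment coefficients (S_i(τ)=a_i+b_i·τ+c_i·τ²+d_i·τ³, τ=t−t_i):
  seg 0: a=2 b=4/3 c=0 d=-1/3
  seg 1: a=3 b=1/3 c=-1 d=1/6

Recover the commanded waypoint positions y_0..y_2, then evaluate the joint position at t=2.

y_0=2 y_1=3 y_2=1
S(2) = 5/2

y_0 = S_0(0) = a_0 = 2
y_1 = S_1(0) = a_1 = 3
y_2 = S_1(2) = 1
t_q=2 is in segment 1 (τ=1); S_1(τ)=5/2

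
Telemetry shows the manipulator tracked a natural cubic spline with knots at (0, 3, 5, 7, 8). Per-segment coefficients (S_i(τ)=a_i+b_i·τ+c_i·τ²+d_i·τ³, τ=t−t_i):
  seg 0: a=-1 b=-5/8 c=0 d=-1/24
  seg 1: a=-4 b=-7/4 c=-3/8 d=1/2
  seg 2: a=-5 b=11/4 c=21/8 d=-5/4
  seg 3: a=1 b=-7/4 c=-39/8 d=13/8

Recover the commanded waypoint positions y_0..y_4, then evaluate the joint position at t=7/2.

y_0=-1 y_1=-4 y_2=-5 y_3=1 y_4=-4
S(7/2) = -157/32

y_0 = S_0(0) = a_0 = -1
y_1 = S_1(0) = a_1 = -4
y_2 = S_2(0) = a_2 = -5
y_3 = S_3(0) = a_3 = 1
y_4 = S_3(1) = -4
t_q=7/2 is in segment 1 (τ=1/2); S_1(τ)=-157/32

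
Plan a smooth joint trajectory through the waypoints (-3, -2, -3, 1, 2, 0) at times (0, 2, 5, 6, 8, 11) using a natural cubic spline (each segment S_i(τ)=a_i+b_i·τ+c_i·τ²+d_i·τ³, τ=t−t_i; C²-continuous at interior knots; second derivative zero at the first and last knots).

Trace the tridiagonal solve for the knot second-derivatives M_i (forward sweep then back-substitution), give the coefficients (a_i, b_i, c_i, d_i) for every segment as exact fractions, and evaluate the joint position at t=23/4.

  seg 0: a=-3 b=360/323 c=0 d=-397/2584
  seg 1: a=-2 b=-471/646 c=-1191/1292 d=12253/34884
  seg 2: a=-3 b=245/76 c=2170/969 d=-5671/3876
  seg 3: a=1 b=6421/1938 c=-8333/3876 d=2881/7752
  seg 4: a=2 b=-267/323 c=155/1938 d=-155/17442
S(23/4) = 4977/82688

Δ: Δ0=1/2, Δ1=-1/3, Δ2=4, Δ3=1/2, Δ4=-2/3
row 1: diag=10, rhs=-5; c'=3/10, d'=-1/2
row 2: denom=8−3·3/10=71/10; d'=(26−3·-1/2)/(71/10)=275/71
row 3: denom=6−1·10/71=416/71; d'=(-21−1·275/71)/(416/71)=-883/208
row 4: denom=10−2·71/208=969/104; d'=(-7−2·-883/208)/(969/104)=155/969
back: M4=155/969
back: M3=-883/208−71/208·155/969=-8333/1938
back: M2=275/71−10/71·-8333/1938=4340/969
back: M1=-1/2−3/10·4340/969=-1191/646
M: M0=0, M1=-1191/646, M2=4340/969, M3=-8333/1938, M4=155/969, M5=0
seg 0: a=-3, c=M0/2=0, d=(M1−M0)/(6·2)=-397/2584, b=Δ0−h0·(2M0+M1)/6=360/323
seg 1: a=-2, c=M1/2=-1191/1292, d=(M2−M1)/(6·3)=12253/34884, b=Δ1−h1·(2M1+M2)/6=-471/646
seg 2: a=-3, c=M2/2=2170/969, d=(M3−M2)/(6·1)=-5671/3876, b=Δ2−h2·(2M2+M3)/6=245/76
seg 3: a=1, c=M3/2=-8333/3876, d=(M4−M3)/(6·2)=2881/7752, b=Δ3−h3·(2M3+M4)/6=6421/1938
seg 4: a=2, c=M4/2=155/1938, d=(M5−M4)/(6·3)=-155/17442, b=Δ4−h4·(2M4+M5)/6=-267/323
t_q=23/4 → seg 2, τ=3/4; S=-3+245/76·τ+2170/969·τ²+-5671/3876·τ³=4977/82688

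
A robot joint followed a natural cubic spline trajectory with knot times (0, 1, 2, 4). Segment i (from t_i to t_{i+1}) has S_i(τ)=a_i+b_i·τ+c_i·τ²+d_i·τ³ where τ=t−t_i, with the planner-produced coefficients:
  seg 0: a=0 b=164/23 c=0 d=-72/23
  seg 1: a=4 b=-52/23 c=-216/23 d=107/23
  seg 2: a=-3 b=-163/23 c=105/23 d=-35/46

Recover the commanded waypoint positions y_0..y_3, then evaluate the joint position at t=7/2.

y_0 = S_0(0) = a_0 = 0
y_1 = S_1(0) = a_1 = 4
y_2 = S_2(0) = a_2 = -3
y_3 = S_2(2) = -5
t_q=7/2 is in segment 2 (τ=3/2); S_2(τ)=-2181/368

y_0=0 y_1=4 y_2=-3 y_3=-5
S(7/2) = -2181/368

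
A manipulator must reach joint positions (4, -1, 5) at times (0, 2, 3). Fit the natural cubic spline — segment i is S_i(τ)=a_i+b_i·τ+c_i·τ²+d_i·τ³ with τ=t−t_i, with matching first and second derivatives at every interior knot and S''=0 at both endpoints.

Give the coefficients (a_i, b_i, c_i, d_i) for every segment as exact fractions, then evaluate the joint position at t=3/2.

Δ: Δ0=-5/2, Δ1=6
row 1: diag=6, rhs=51; c'=1/6, d'=17/2
back: M1=17/2
M: M0=0, M1=17/2, M2=0
seg 0: a=4, c=M0/2=0, d=(M1−M0)/(6·2)=17/24, b=Δ0−h0·(2M0+M1)/6=-16/3
seg 1: a=-1, c=M1/2=17/4, d=(M2−M1)/(6·1)=-17/12, b=Δ1−h1·(2M1+M2)/6=19/6
t_q=3/2 → seg 0, τ=3/2; S=4+-16/3·τ+0·τ²+17/24·τ³=-103/64

  seg 0: a=4 b=-16/3 c=0 d=17/24
  seg 1: a=-1 b=19/6 c=17/4 d=-17/12
S(3/2) = -103/64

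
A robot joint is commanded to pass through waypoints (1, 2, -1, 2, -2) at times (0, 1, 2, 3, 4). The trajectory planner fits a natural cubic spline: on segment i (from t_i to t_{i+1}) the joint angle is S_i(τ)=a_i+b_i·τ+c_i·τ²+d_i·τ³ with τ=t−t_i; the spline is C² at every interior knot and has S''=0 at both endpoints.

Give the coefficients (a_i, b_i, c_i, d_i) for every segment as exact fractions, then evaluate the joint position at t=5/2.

  seg 0: a=1 b=21/8 c=0 d=-13/8
  seg 1: a=2 b=-9/4 c=-39/8 d=33/8
  seg 2: a=-1 b=3/8 c=15/2 d=-39/8
  seg 3: a=2 b=3/4 c=-57/8 d=19/8
S(5/2) = 29/64

Δ: Δ0=1, Δ1=-3, Δ2=3, Δ3=-4
row 1: diag=4, rhs=-24; c'=1/4, d'=-6
row 2: denom=4−1·1/4=15/4; d'=(36−1·-6)/(15/4)=56/5
row 3: denom=4−1·4/15=56/15; d'=(-42−1·56/5)/(56/15)=-57/4
back: M3=-57/4
back: M2=56/5−4/15·-57/4=15
back: M1=-6−1/4·15=-39/4
M: M0=0, M1=-39/4, M2=15, M3=-57/4, M4=0
seg 0: a=1, c=M0/2=0, d=(M1−M0)/(6·1)=-13/8, b=Δ0−h0·(2M0+M1)/6=21/8
seg 1: a=2, c=M1/2=-39/8, d=(M2−M1)/(6·1)=33/8, b=Δ1−h1·(2M1+M2)/6=-9/4
seg 2: a=-1, c=M2/2=15/2, d=(M3−M2)/(6·1)=-39/8, b=Δ2−h2·(2M2+M3)/6=3/8
seg 3: a=2, c=M3/2=-57/8, d=(M4−M3)/(6·1)=19/8, b=Δ3−h3·(2M3+M4)/6=3/4
t_q=5/2 → seg 2, τ=1/2; S=-1+3/8·τ+15/2·τ²+-39/8·τ³=29/64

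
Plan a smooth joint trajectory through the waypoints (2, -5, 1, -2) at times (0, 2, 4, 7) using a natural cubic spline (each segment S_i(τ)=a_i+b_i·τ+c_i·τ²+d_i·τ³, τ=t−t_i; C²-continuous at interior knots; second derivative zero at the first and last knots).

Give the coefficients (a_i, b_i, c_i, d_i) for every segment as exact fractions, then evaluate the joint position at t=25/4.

  seg 0: a=2 b=-103/19 c=0 d=73/152
  seg 1: a=-5 b=13/38 c=219/76 d=-59/76
  seg 2: a=1 b=97/38 c=-135/76 d=15/76
S(25/4) = -5/4864

Δ: Δ0=-7/2, Δ1=3, Δ2=-1
row 1: diag=8, rhs=39; c'=1/4, d'=39/8
row 2: denom=10−2·1/4=19/2; d'=(-24−2·39/8)/(19/2)=-135/38
back: M2=-135/38
back: M1=39/8−1/4·-135/38=219/38
M: M0=0, M1=219/38, M2=-135/38, M3=0
seg 0: a=2, c=M0/2=0, d=(M1−M0)/(6·2)=73/152, b=Δ0−h0·(2M0+M1)/6=-103/19
seg 1: a=-5, c=M1/2=219/76, d=(M2−M1)/(6·2)=-59/76, b=Δ1−h1·(2M1+M2)/6=13/38
seg 2: a=1, c=M2/2=-135/76, d=(M3−M2)/(6·3)=15/76, b=Δ2−h2·(2M2+M3)/6=97/38
t_q=25/4 → seg 2, τ=9/4; S=1+97/38·τ+-135/76·τ²+15/76·τ³=-5/4864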